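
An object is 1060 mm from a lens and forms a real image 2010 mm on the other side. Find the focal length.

f = 694 mm (converging)

Real image ⇒ d_i = +2010 mm.
1/f = 1/d_o + 1/d_i = 1/(1060) + 1/(2010) = 0.001441, so f = 694 mm.
Since f is positive, the lens is converging.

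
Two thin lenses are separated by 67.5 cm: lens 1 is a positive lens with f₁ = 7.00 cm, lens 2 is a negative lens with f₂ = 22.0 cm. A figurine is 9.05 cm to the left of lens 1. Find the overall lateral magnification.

m = -1.28

Lens 1: 1/d_i1 = 1/(7.00) − 1/(9.05) = 0.03236, so d_i1 = 30.90 cm; m₁ = −d_i1/d_o1 = -3.414.
d_o2 = 67.5 − (30.90) = 36.60 cm.
f₂ = −22.0 cm (diverging).
Lens 2: 1/d_i2 = 1/(-22.0) − 1/(36.60) = -0.07278, so d_i2 = -13.74 cm; m₂ = −d_i2/d_o2 = +0.3754.
m = m₁·m₂ = (-3.414)(+0.3754) = -1.28.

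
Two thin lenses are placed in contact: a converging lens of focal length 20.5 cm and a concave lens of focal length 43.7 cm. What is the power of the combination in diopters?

P = +2.59 D

P₁ = 1/f₁ = 1/(0.205 m) = +4.878 D; P₂ = 1/f₂ = 1/(-0.437 m) = -2.288 D.
For thin lenses in contact, P = P₁ + P₂ = (+4.878) + (-2.288) = +2.59 D.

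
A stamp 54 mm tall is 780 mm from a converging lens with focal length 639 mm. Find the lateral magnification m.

1/d_i = 1/f − 1/d_o = 1/(639.0) − 1/(780) = 0.0002829, so d_i = 3535 mm.
m = −d_i/d_o = −(3535)/(780) = -4.53.
The image is real, inverted and enlarged, on the far side of the lens.

m = -4.53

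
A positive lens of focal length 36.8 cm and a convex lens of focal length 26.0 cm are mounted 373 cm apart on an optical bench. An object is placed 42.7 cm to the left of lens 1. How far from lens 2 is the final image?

Lens 1: 1/d_i1 = 1/f₁ − 1/d_o1 = 1/(36.8) − 1/(42.7) = 0.003755, so d_i1 = 266.3 cm.
The intermediate image is 266.3 cm to the right of lens 1, which is 373 − (266.3) = 106.7 cm to the left of lens 2, so d_o2 = +106.7 cm.
Lens 2: 1/d_i2 = 1/f₂ − 1/d_o2 = 1/(26.0) − 1/(106.7) = 0.02909, so d_i2 = 34.4 cm.
The final image is real, 34.4 cm to the right of lens 2 (overall magnification ≈ 2.0).

34.4 cm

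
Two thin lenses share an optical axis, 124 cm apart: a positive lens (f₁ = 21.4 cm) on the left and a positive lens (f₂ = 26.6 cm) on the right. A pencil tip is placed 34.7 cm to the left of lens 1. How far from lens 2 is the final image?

Lens 1: 1/d_i1 = 1/f₁ − 1/d_o1 = 1/(21.4) − 1/(34.7) = 0.01791, so d_i1 = 55.83 cm.
The intermediate image is 55.83 cm to the right of lens 1, which is 124 − (55.83) = 68.17 cm to the left of lens 2, so d_o2 = +68.17 cm.
Lens 2: 1/d_i2 = 1/f₂ − 1/d_o2 = 1/(26.6) − 1/(68.17) = 0.02292, so d_i2 = 43.6 cm.
The final image is real, 43.6 cm to the right of lens 2 (overall magnification ≈ 1.0).

43.6 cm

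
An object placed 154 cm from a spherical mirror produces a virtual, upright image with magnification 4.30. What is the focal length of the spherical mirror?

m = −d_i/d_o ⇒ d_i = −m·d_o = −(+4.30)·(154) = -662.2 cm.
1/f = 1/d_o + 1/d_i = 1/(154) + 1/(-662.2) = 0.004983, so f = 201 cm.
Since f is positive, the spherical mirror is concave.

f = 201 cm (concave)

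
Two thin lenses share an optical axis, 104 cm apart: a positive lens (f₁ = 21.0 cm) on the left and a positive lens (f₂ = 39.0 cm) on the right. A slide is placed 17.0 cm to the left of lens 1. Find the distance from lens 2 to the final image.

Lens 1: 1/d_i1 = 1/f₁ − 1/d_o1 = 1/(21.0) − 1/(17.0) = -0.01120, so d_i1 = -89.25 cm.
The intermediate image is 89.25 cm to the left of lens 1 (virtual), which is 104 − (-89.25) = 193.2 cm to the left of lens 2, so d_o2 = +193.2 cm.
Lens 2: 1/d_i2 = 1/f₂ − 1/d_o2 = 1/(39.0) − 1/(193.2) = 0.02047, so d_i2 = 48.9 cm.
The final image is real, 48.9 cm to the right of lens 2 (overall magnification ≈ -1.3).

48.9 cm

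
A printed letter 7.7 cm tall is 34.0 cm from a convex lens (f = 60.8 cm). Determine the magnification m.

m = +2.27

1/d_i = 1/f − 1/d_o = 1/(60.80) − 1/(34.0) = -0.01296, so d_i = -77.13 cm.
m = −d_i/d_o = −(-77.13)/(34.0) = +2.27.
The image is virtual, upright and enlarged, on the same side as the object.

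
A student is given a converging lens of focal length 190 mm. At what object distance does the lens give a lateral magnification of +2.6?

m = −d_i/d_o ⇒ d_i = −m·d_o.
1/f = 1/d_o + 1/d_i = 1/d_o − 1/(m·d_o) = (1 − 1/m)/d_o, so d_o = f(1 − 1/m) = (190.0)(1 − 1/(+2.6)) = 117 mm.

117 mm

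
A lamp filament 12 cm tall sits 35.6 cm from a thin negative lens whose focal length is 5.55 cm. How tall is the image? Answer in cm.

For a negative lens, f = -5.55 cm.
1/d_i = 1/f − 1/d_o = 1/(-5.550) − 1/(35.6) = -0.2083, so d_i = -4.801 cm.
m = −d_i/d_o = +0.1349.
|h_i| = |m|·h_o = 0.1349 × 12 = 1.62 cm. The image is virtual, upright and reduced, on the same side as the object.

1.62 cm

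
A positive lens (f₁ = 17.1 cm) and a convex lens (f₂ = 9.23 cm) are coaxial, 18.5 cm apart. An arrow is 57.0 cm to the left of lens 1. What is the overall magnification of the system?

Lens 1: 1/d_i1 = 1/(17.1) − 1/(57.0) = 0.04094, so d_i1 = 24.43 cm; m₁ = −d_i1/d_o1 = -0.4286.
d_o2 = 18.5 − (24.43) = -5.930 cm (virtual object).
Lens 2: 1/d_i2 = 1/(9.23) − 1/(-5.930) = 0.2770, so d_i2 = 3.610 cm; m₂ = −d_i2/d_o2 = +0.6088.
m = m₁·m₂ = (-0.4286)(+0.6088) = -0.261.

m = -0.261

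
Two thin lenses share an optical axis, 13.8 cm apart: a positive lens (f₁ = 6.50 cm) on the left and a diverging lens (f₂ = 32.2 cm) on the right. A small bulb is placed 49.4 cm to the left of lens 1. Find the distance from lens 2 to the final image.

5.28 cm

Lens 1: 1/d_i1 = 1/f₁ − 1/d_o1 = 1/(6.50) − 1/(49.4) = 0.1336, so d_i1 = 7.485 cm.
The intermediate image is 7.485 cm to the right of lens 1, which is 13.8 − (7.485) = 6.315 cm to the left of lens 2, so d_o2 = +6.315 cm.
Lens 2 is diverging, so f₂ = −32.2 cm.
Lens 2: 1/d_i2 = 1/f₂ − 1/d_o2 = 1/(-32.2) − 1/(6.315) = -0.1894, so d_i2 = -5.28 cm.
The final image is virtual, 5.28 cm to the left of lens 2 (overall magnification ≈ -0.13).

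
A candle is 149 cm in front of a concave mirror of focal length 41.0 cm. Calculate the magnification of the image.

1/d_i = 1/f − 1/d_o = 1/(41.00) − 1/(149) = 0.01768, so d_i = 56.56 cm.
m = −d_i/d_o = −(56.56)/(149) = -0.380.
The image is real, inverted and reduced, in front of the mirror.

m = -0.380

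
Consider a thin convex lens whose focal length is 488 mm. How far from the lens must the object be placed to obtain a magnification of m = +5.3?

m = −d_i/d_o ⇒ d_i = −m·d_o.
1/f = 1/d_o + 1/d_i = 1/d_o − 1/(m·d_o) = (1 − 1/m)/d_o, so d_o = f(1 − 1/m) = (488.0)(1 − 1/(+5.3)) = 396 mm.

396 mm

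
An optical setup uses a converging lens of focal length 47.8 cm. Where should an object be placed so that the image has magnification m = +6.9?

40.9 cm

m = −d_i/d_o ⇒ d_i = −m·d_o.
1/f = 1/d_o + 1/d_i = 1/d_o − 1/(m·d_o) = (1 − 1/m)/d_o, so d_o = f(1 − 1/m) = (47.80)(1 − 1/(+6.9)) = 40.9 cm.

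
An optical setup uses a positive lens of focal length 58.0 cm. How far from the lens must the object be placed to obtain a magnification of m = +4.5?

45.1 cm

m = −d_i/d_o ⇒ d_i = −m·d_o.
1/f = 1/d_o + 1/d_i = 1/d_o − 1/(m·d_o) = (1 − 1/m)/d_o, so d_o = f(1 − 1/m) = (58.00)(1 − 1/(+4.5)) = 45.1 cm.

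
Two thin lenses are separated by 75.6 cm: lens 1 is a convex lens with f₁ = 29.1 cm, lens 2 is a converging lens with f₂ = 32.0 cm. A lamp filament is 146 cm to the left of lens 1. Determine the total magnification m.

m = +1.10

Lens 1: 1/d_i1 = 1/(29.1) − 1/(146) = 0.02751, so d_i1 = 36.34 cm; m₁ = −d_i1/d_o1 = -0.2489.
d_o2 = 75.6 − (36.34) = 39.26 cm.
Lens 2: 1/d_i2 = 1/(32.0) − 1/(39.26) = 0.005779, so d_i2 = 173.0 cm; m₂ = −d_i2/d_o2 = -4.408.
m = m₁·m₂ = (-0.2489)(-4.408) = +1.10.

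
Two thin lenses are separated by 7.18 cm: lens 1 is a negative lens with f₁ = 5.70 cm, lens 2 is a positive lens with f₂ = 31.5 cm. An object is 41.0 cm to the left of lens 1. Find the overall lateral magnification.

m = +0.199

f₁ = −5.70 cm (diverging).
Lens 1: 1/d_i1 = 1/(-5.70) − 1/(41.0) = -0.1998, so d_i1 = -5.004 cm; m₁ = −d_i1/d_o1 = +0.1220.
d_o2 = 7.18 − (-5.004) = 12.18 cm.
Lens 2: 1/d_i2 = 1/(31.5) − 1/(12.18) = -0.05036, so d_i2 = -19.86 cm; m₂ = −d_i2/d_o2 = +1.630.
m = m₁·m₂ = (+0.1220)(+1.630) = +0.199.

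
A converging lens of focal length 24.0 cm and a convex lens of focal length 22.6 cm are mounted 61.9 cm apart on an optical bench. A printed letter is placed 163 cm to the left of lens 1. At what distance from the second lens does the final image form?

Lens 1: 1/d_i1 = 1/f₁ − 1/d_o1 = 1/(24.0) − 1/(163) = 0.03553, so d_i1 = 28.14 cm.
The intermediate image is 28.14 cm to the right of lens 1, which is 61.9 − (28.14) = 33.76 cm to the left of lens 2, so d_o2 = +33.76 cm.
Lens 2: 1/d_i2 = 1/f₂ − 1/d_o2 = 1/(22.6) − 1/(33.76) = 0.01463, so d_i2 = 68.4 cm.
The final image is real, 68.4 cm to the right of lens 2 (overall magnification ≈ 0.35).

68.4 cm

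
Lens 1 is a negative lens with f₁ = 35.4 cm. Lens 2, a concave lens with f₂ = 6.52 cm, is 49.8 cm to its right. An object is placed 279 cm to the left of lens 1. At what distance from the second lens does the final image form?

6.04 cm

Lens 1 is diverging, so f₁ = −35.4 cm.
Lens 1: 1/d_i1 = 1/f₁ − 1/d_o1 = 1/(-35.4) − 1/(279) = -0.03183, so d_i1 = -31.41 cm.
The intermediate image is 31.41 cm to the left of lens 1 (virtual), which is 49.8 − (-31.41) = 81.21 cm to the left of lens 2, so d_o2 = +81.21 cm.
Lens 2 is diverging, so f₂ = −6.52 cm.
Lens 2: 1/d_i2 = 1/f₂ − 1/d_o2 = 1/(-6.52) − 1/(81.21) = -0.1657, so d_i2 = -6.04 cm.
The final image is virtual, 6.04 cm to the left of lens 2 (overall magnification ≈ 0.0084).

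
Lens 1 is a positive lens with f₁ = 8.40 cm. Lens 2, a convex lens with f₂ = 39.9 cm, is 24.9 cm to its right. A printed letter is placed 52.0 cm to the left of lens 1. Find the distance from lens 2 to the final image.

23.7 cm

Lens 1: 1/d_i1 = 1/f₁ − 1/d_o1 = 1/(8.40) − 1/(52.0) = 0.09982, so d_i1 = 10.02 cm.
The intermediate image is 10.02 cm to the right of lens 1, which is 24.9 − (10.02) = 14.88 cm to the left of lens 2, so d_o2 = +14.88 cm.
Lens 2: 1/d_i2 = 1/f₂ − 1/d_o2 = 1/(39.9) − 1/(14.88) = -0.04214, so d_i2 = -23.7 cm.
The final image is virtual, 23.7 cm to the left of lens 2 (overall magnification ≈ -0.31).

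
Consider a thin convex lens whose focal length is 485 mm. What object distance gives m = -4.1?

m = −d_i/d_o ⇒ d_i = −m·d_o.
1/f = 1/d_o + 1/d_i = 1/d_o − 1/(m·d_o) = (1 − 1/m)/d_o, so d_o = f(1 − 1/m) = (485.0)(1 − 1/(-4.1)) = 603 mm.

603 mm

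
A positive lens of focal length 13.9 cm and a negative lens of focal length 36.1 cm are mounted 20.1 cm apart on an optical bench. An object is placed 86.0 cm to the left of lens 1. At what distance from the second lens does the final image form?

Lens 1: 1/d_i1 = 1/f₁ − 1/d_o1 = 1/(13.9) − 1/(86.0) = 0.06031, so d_i1 = 16.58 cm.
The intermediate image is 16.58 cm to the right of lens 1, which is 20.1 − (16.58) = 3.520 cm to the left of lens 2, so d_o2 = +3.520 cm.
Lens 2 is diverging, so f₂ = −36.1 cm.
Lens 2: 1/d_i2 = 1/f₂ − 1/d_o2 = 1/(-36.1) − 1/(3.520) = -0.3118, so d_i2 = -3.21 cm.
The final image is virtual, 3.21 cm to the left of lens 2 (overall magnification ≈ -0.18).

3.21 cm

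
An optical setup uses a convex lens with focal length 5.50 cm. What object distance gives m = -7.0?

m = −d_i/d_o ⇒ d_i = −m·d_o.
1/f = 1/d_o + 1/d_i = 1/d_o − 1/(m·d_o) = (1 − 1/m)/d_o, so d_o = f(1 − 1/m) = (5.500)(1 − 1/(-7.0)) = 6.29 cm.

6.29 cm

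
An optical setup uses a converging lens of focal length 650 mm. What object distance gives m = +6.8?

554 mm

m = −d_i/d_o ⇒ d_i = −m·d_o.
1/f = 1/d_o + 1/d_i = 1/d_o − 1/(m·d_o) = (1 − 1/m)/d_o, so d_o = f(1 − 1/m) = (650.0)(1 − 1/(+6.8)) = 554 mm.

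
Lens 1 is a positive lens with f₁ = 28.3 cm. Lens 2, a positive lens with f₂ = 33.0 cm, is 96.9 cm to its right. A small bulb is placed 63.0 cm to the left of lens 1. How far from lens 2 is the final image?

Lens 1: 1/d_i1 = 1/f₁ − 1/d_o1 = 1/(28.3) − 1/(63.0) = 0.01946, so d_i1 = 51.38 cm.
The intermediate image is 51.38 cm to the right of lens 1, which is 96.9 − (51.38) = 45.52 cm to the left of lens 2, so d_o2 = +45.52 cm.
Lens 2: 1/d_i2 = 1/f₂ − 1/d_o2 = 1/(33.0) − 1/(45.52) = 0.008335, so d_i2 = 120 cm.
The final image is real, 120 cm to the right of lens 2 (overall magnification ≈ 2.1).

120 cm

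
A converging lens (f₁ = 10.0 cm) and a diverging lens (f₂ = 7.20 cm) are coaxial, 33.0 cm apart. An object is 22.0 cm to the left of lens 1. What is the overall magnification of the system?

m = -0.274

Lens 1: 1/d_i1 = 1/(10.0) − 1/(22.0) = 0.05455, so d_i1 = 18.33 cm; m₁ = −d_i1/d_o1 = -0.8332.
d_o2 = 33.0 − (18.33) = 14.67 cm.
f₂ = −7.20 cm (diverging).
Lens 2: 1/d_i2 = 1/(-7.20) − 1/(14.67) = -0.2071, so d_i2 = -4.830 cm; m₂ = −d_i2/d_o2 = +0.3292.
m = m₁·m₂ = (-0.8332)(+0.3292) = -0.274.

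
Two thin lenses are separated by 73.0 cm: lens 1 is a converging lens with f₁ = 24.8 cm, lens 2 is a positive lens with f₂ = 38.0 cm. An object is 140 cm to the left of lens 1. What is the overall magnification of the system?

m = +1.68

Lens 1: 1/d_i1 = 1/(24.8) − 1/(140) = 0.03318, so d_i1 = 30.14 cm; m₁ = −d_i1/d_o1 = -0.2153.
d_o2 = 73.0 − (30.14) = 42.86 cm.
Lens 2: 1/d_i2 = 1/(38.0) − 1/(42.86) = 0.002984, so d_i2 = 335.1 cm; m₂ = −d_i2/d_o2 = -7.819.
m = m₁·m₂ = (-0.2153)(-7.819) = +1.68.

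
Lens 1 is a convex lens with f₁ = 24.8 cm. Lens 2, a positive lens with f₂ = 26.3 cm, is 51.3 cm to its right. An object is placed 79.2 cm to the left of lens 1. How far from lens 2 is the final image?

Lens 1: 1/d_i1 = 1/f₁ − 1/d_o1 = 1/(24.8) − 1/(79.2) = 0.02770, so d_i1 = 36.11 cm.
The intermediate image is 36.11 cm to the right of lens 1, which is 51.3 − (36.11) = 15.19 cm to the left of lens 2, so d_o2 = +15.19 cm.
Lens 2: 1/d_i2 = 1/f₂ − 1/d_o2 = 1/(26.3) − 1/(15.19) = -0.02781, so d_i2 = -36.0 cm.
The final image is virtual, 36.0 cm to the left of lens 2 (overall magnification ≈ -1.1).

36.0 cm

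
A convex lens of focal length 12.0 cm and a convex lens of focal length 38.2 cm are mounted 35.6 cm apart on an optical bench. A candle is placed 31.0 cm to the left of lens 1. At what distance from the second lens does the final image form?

27.6 cm

Lens 1: 1/d_i1 = 1/f₁ − 1/d_o1 = 1/(12.0) − 1/(31.0) = 0.05108, so d_i1 = 19.58 cm.
The intermediate image is 19.58 cm to the right of lens 1, which is 35.6 − (19.58) = 16.02 cm to the left of lens 2, so d_o2 = +16.02 cm.
Lens 2: 1/d_i2 = 1/f₂ − 1/d_o2 = 1/(38.2) − 1/(16.02) = -0.03624, so d_i2 = -27.6 cm.
The final image is virtual, 27.6 cm to the left of lens 2 (overall magnification ≈ -1.1).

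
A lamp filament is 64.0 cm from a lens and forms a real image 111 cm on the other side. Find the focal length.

f = 40.6 cm (converging)

Real image ⇒ d_i = +111 cm.
1/f = 1/d_o + 1/d_i = 1/(64.0) + 1/(111) = 0.02463, so f = 40.6 cm.
Since f is positive, the lens is converging.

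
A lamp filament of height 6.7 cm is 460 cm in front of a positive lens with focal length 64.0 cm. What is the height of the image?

1.08 cm

1/d_i = 1/f − 1/d_o = 1/(64.00) − 1/(460) = 0.01345, so d_i = 74.34 cm.
m = −d_i/d_o = -0.1616.
|h_i| = |m|·h_o = 0.1616 × 6.7 = 1.08 cm. The image is real, inverted and reduced, on the far side of the lens.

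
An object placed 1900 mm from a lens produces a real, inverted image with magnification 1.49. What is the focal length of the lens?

m = −d_i/d_o ⇒ d_i = −m·d_o = −(-1.49)·(1900) = 2831 mm.
1/f = 1/d_o + 1/d_i = 1/(1900) + 1/(2831) = 0.0008795, so f = 1140 mm.
Since f is positive, the lens is converging.

f = 1140 mm (converging)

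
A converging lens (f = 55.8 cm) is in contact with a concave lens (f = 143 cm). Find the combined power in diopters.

P = +1.09 D

P₁ = 1/f₁ = 1/(0.558 m) = +1.792 D; P₂ = 1/f₂ = 1/(-1.43 m) = -0.6993 D.
For thin lenses in contact, P = P₁ + P₂ = (+1.792) + (-0.6993) = +1.09 D.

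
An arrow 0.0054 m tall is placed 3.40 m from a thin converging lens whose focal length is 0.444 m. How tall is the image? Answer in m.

1/d_i = 1/f − 1/d_o = 1/(0.4440) − 1/(3.40) = 1.958, so d_i = 0.5107 m.
m = −d_i/d_o = -0.1502.
|h_i| = |m|·h_o = 0.1502 × 0.0054 = 0.000811 m. The image is real, inverted and reduced, on the far side of the lens.

0.000811 m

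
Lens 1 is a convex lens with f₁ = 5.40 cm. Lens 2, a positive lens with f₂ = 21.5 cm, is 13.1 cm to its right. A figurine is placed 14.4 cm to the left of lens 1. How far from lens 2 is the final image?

5.63 cm

Lens 1: 1/d_i1 = 1/f₁ − 1/d_o1 = 1/(5.40) − 1/(14.4) = 0.1157, so d_i1 = 8.640 cm.
The intermediate image is 8.640 cm to the right of lens 1, which is 13.1 − (8.640) = 4.460 cm to the left of lens 2, so d_o2 = +4.460 cm.
Lens 2: 1/d_i2 = 1/f₂ − 1/d_o2 = 1/(21.5) − 1/(4.460) = -0.1777, so d_i2 = -5.63 cm.
The final image is virtual, 5.63 cm to the left of lens 2 (overall magnification ≈ -0.76).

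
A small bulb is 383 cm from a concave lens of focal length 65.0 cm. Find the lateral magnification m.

m = +0.145

For a concave lens, f = -65.0 cm.
1/d_i = 1/f − 1/d_o = 1/(-65.00) − 1/(383) = -0.01800, so d_i = -55.57 cm.
m = −d_i/d_o = −(-55.57)/(383) = +0.145.
The image is virtual, upright and reduced, on the same side as the object.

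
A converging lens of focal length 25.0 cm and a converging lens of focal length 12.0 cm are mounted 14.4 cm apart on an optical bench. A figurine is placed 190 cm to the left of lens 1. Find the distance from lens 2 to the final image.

6.54 cm

Lens 1: 1/d_i1 = 1/f₁ − 1/d_o1 = 1/(25.0) − 1/(190) = 0.03474, so d_i1 = 28.79 cm.
The intermediate image is 28.79 cm to the right of lens 1, which lies 14.39 cm to the right of lens 2 — a virtual object — so d_o2 = −14.39 cm.
Lens 2: 1/d_i2 = 1/f₂ − 1/d_o2 = 1/(12.0) − 1/(-14.39) = 0.1528, so d_i2 = 6.54 cm.
The final image is real, 6.54 cm to the right of lens 2 (overall magnification ≈ -0.069).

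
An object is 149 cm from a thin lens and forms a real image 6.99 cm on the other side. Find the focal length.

f = 6.68 cm (converging)

Real image ⇒ d_i = +6.99 cm.
1/f = 1/d_o + 1/d_i = 1/(149) + 1/(6.99) = 0.1498, so f = 6.68 cm.
Since f is positive, the thin lens is converging.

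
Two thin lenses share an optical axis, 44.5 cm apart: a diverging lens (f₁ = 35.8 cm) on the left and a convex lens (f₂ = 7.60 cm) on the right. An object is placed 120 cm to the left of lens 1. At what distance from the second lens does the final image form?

Lens 1 is diverging, so f₁ = −35.8 cm.
Lens 1: 1/d_i1 = 1/f₁ − 1/d_o1 = 1/(-35.8) − 1/(120) = -0.03627, so d_i1 = -27.57 cm.
The intermediate image is 27.57 cm to the left of lens 1 (virtual), which is 44.5 − (-27.57) = 72.07 cm to the left of lens 2, so d_o2 = +72.07 cm.
Lens 2: 1/d_i2 = 1/f₂ − 1/d_o2 = 1/(7.60) − 1/(72.07) = 0.1177, so d_i2 = 8.50 cm.
The final image is real, 8.50 cm to the right of lens 2 (overall magnification ≈ -0.027).

8.50 cm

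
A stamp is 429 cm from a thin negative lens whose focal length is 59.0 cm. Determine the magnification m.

m = +0.121

For a negative lens, f = -59.0 cm.
1/d_i = 1/f − 1/d_o = 1/(-59.00) − 1/(429) = -0.01928, so d_i = -51.87 cm.
m = −d_i/d_o = −(-51.87)/(429) = +0.121.
The image is virtual, upright and reduced, on the same side as the object.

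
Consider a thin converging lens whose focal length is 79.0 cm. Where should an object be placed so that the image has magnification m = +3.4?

m = −d_i/d_o ⇒ d_i = −m·d_o.
1/f = 1/d_o + 1/d_i = 1/d_o − 1/(m·d_o) = (1 − 1/m)/d_o, so d_o = f(1 − 1/m) = (79.00)(1 − 1/(+3.4)) = 55.8 cm.

55.8 cm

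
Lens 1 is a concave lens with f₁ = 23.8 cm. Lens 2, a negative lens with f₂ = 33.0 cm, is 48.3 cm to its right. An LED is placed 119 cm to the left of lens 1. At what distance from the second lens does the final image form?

22.2 cm

Lens 1 is diverging, so f₁ = −23.8 cm.
Lens 1: 1/d_i1 = 1/f₁ − 1/d_o1 = 1/(-23.8) − 1/(119) = -0.05042, so d_i1 = -19.83 cm.
The intermediate image is 19.83 cm to the left of lens 1 (virtual), which is 48.3 − (-19.83) = 68.13 cm to the left of lens 2, so d_o2 = +68.13 cm.
Lens 2 is diverging, so f₂ = −33.0 cm.
Lens 2: 1/d_i2 = 1/f₂ − 1/d_o2 = 1/(-33.0) − 1/(68.13) = -0.04498, so d_i2 = -22.2 cm.
The final image is virtual, 22.2 cm to the left of lens 2 (overall magnification ≈ 0.054).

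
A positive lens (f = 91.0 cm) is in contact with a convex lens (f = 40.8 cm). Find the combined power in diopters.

P₁ = 1/f₁ = 1/(0.910 m) = +1.099 D; P₂ = 1/f₂ = 1/(0.408 m) = +2.451 D.
For thin lenses in contact, P = P₁ + P₂ = (+1.099) + (+2.451) = +3.55 D.

P = +3.55 D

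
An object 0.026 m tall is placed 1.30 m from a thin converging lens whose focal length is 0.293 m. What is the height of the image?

1/d_i = 1/f − 1/d_o = 1/(0.2930) − 1/(1.30) = 2.644, so d_i = 0.3783 m.
m = −d_i/d_o = -0.2910.
|h_i| = |m|·h_o = 0.2910 × 0.026 = 0.00757 m. The image is real, inverted and reduced, on the far side of the lens.

0.00757 m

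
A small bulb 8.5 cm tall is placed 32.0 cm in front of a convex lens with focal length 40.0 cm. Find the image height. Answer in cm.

42.5 cm

1/d_i = 1/f − 1/d_o = 1/(40.00) − 1/(32.0) = -0.006250, so d_i = -160.0 cm.
m = −d_i/d_o = +5.000.
|h_i| = |m|·h_o = 5.000 × 8.5 = 42.5 cm. The image is virtual, upright and enlarged, on the same side as the object.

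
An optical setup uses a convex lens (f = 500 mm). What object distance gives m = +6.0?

417 mm

m = −d_i/d_o ⇒ d_i = −m·d_o.
1/f = 1/d_o + 1/d_i = 1/d_o − 1/(m·d_o) = (1 − 1/m)/d_o, so d_o = f(1 − 1/m) = (500.0)(1 − 1/(+6.0)) = 417 mm.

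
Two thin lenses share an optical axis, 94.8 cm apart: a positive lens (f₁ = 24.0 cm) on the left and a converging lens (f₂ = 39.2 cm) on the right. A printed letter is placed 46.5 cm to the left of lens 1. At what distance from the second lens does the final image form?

Lens 1: 1/d_i1 = 1/f₁ − 1/d_o1 = 1/(24.0) − 1/(46.5) = 0.02016, so d_i1 = 49.60 cm.
The intermediate image is 49.60 cm to the right of lens 1, which is 94.8 − (49.60) = 45.20 cm to the left of lens 2, so d_o2 = +45.20 cm.
Lens 2: 1/d_i2 = 1/f₂ − 1/d_o2 = 1/(39.2) − 1/(45.20) = 0.003386, so d_i2 = 295 cm.
The final image is real, 295 cm to the right of lens 2 (overall magnification ≈ 7.0).

295 cm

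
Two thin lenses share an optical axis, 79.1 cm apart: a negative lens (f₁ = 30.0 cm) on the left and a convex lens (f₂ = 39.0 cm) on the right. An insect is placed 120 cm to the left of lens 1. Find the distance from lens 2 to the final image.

Lens 1 is diverging, so f₁ = −30.0 cm.
Lens 1: 1/d_i1 = 1/f₁ − 1/d_o1 = 1/(-30.0) − 1/(120) = -0.04167, so d_i1 = -24.00 cm.
The intermediate image is 24.00 cm to the left of lens 1 (virtual), which is 79.1 − (-24.00) = 103.1 cm to the left of lens 2, so d_o2 = +103.1 cm.
Lens 2: 1/d_i2 = 1/f₂ − 1/d_o2 = 1/(39.0) − 1/(103.1) = 0.01594, so d_i2 = 62.7 cm.
The final image is real, 62.7 cm to the right of lens 2 (overall magnification ≈ -0.12).

62.7 cm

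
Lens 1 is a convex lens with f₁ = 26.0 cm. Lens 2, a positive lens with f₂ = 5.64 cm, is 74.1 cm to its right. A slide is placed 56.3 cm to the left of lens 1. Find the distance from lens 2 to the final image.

Lens 1: 1/d_i1 = 1/f₁ − 1/d_o1 = 1/(26.0) − 1/(56.3) = 0.02070, so d_i1 = 48.31 cm.
The intermediate image is 48.31 cm to the right of lens 1, which is 74.1 − (48.31) = 25.79 cm to the left of lens 2, so d_o2 = +25.79 cm.
Lens 2: 1/d_i2 = 1/f₂ − 1/d_o2 = 1/(5.64) − 1/(25.79) = 0.1385, so d_i2 = 7.22 cm.
The final image is real, 7.22 cm to the right of lens 2 (overall magnification ≈ 0.24).

7.22 cm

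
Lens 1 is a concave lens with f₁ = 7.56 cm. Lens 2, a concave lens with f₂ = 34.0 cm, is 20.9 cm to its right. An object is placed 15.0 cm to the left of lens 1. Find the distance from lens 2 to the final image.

Lens 1 is diverging, so f₁ = −7.56 cm.
Lens 1: 1/d_i1 = 1/f₁ − 1/d_o1 = 1/(-7.56) − 1/(15.0) = -0.1989, so d_i1 = -5.027 cm.
The intermediate image is 5.027 cm to the left of lens 1 (virtual), which is 20.9 − (-5.027) = 25.93 cm to the left of lens 2, so d_o2 = +25.93 cm.
Lens 2 is diverging, so f₂ = −34.0 cm.
Lens 2: 1/d_i2 = 1/f₂ − 1/d_o2 = 1/(-34.0) − 1/(25.93) = -0.06798, so d_i2 = -14.7 cm.
The final image is virtual, 14.7 cm to the left of lens 2 (overall magnification ≈ 0.19).

14.7 cm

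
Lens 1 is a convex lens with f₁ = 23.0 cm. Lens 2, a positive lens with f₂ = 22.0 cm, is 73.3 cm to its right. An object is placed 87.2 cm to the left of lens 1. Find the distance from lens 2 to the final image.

Lens 1: 1/d_i1 = 1/f₁ − 1/d_o1 = 1/(23.0) − 1/(87.2) = 0.03201, so d_i1 = 31.24 cm.
The intermediate image is 31.24 cm to the right of lens 1, which is 73.3 − (31.24) = 42.06 cm to the left of lens 2, so d_o2 = +42.06 cm.
Lens 2: 1/d_i2 = 1/f₂ − 1/d_o2 = 1/(22.0) − 1/(42.06) = 0.02168, so d_i2 = 46.1 cm.
The final image is real, 46.1 cm to the right of lens 2 (overall magnification ≈ 0.39).

46.1 cm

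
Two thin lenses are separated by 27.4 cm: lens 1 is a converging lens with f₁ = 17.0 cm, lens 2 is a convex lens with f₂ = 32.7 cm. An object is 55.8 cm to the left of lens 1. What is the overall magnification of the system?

m = -0.482

Lens 1: 1/d_i1 = 1/(17.0) − 1/(55.8) = 0.04090, so d_i1 = 24.45 cm; m₁ = −d_i1/d_o1 = -0.4382.
d_o2 = 27.4 − (24.45) = 2.950 cm.
Lens 2: 1/d_i2 = 1/(32.7) − 1/(2.950) = -0.3084, so d_i2 = -3.243 cm; m₂ = −d_i2/d_o2 = +1.099.
m = m₁·m₂ = (-0.4382)(+1.099) = -0.482.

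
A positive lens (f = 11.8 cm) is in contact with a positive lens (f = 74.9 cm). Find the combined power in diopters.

P = +9.81 D

P₁ = 1/f₁ = 1/(0.118 m) = +8.475 D; P₂ = 1/f₂ = 1/(0.749 m) = +1.335 D.
For thin lenses in contact, P = P₁ + P₂ = (+8.475) + (+1.335) = +9.81 D.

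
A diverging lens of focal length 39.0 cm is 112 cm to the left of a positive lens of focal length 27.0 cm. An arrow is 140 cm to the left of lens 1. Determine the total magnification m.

m = -0.0509

f₁ = −39.0 cm (diverging).
Lens 1: 1/d_i1 = 1/(-39.0) − 1/(140) = -0.03278, so d_i1 = -30.50 cm; m₁ = −d_i1/d_o1 = +0.2179.
d_o2 = 112 − (-30.50) = 142.5 cm.
Lens 2: 1/d_i2 = 1/(27.0) − 1/(142.5) = 0.03002, so d_i2 = 33.31 cm; m₂ = −d_i2/d_o2 = -0.2338.
m = m₁·m₂ = (+0.2179)(-0.2338) = -0.0509.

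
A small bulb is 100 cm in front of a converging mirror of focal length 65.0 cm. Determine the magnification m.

m = -1.86

1/d_i = 1/f − 1/d_o = 1/(65.00) − 1/(100) = 0.005385, so d_i = 185.7 cm.
m = −d_i/d_o = −(185.7)/(100) = -1.86.
The image is real, inverted and enlarged, in front of the mirror.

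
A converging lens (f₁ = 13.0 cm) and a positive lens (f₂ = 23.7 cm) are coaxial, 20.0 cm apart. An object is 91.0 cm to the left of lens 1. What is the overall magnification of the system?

m = -0.209

Lens 1: 1/d_i1 = 1/(13.0) − 1/(91.0) = 0.06593, so d_i1 = 15.17 cm; m₁ = −d_i1/d_o1 = -0.1667.
d_o2 = 20.0 − (15.17) = 4.830 cm.
Lens 2: 1/d_i2 = 1/(23.7) − 1/(4.830) = -0.1648, so d_i2 = -6.066 cm; m₂ = −d_i2/d_o2 = +1.256.
m = m₁·m₂ = (-0.1667)(+1.256) = -0.209.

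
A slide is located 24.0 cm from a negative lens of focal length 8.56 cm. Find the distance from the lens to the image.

For a negative lens, f = -8.56 cm.
Thin-lens equation: 1/d_i = 1/f − 1/d_o = 1/(-8.560) − 1/(24.0) = -0.1168 − 0.04167 = -0.1585, so d_i = -6.31 cm.
The image is virtual, upright and reduced, on the same side as the object.

6.31 cm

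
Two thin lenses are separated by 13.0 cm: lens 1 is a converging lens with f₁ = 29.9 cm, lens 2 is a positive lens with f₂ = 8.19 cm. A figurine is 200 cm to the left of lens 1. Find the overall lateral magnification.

m = -0.0474

Lens 1: 1/d_i1 = 1/(29.9) − 1/(200) = 0.02844, so d_i1 = 35.16 cm; m₁ = −d_i1/d_o1 = -0.1758.
d_o2 = 13.0 − (35.16) = -22.16 cm (virtual object).
Lens 2: 1/d_i2 = 1/(8.19) − 1/(-22.16) = 0.1672, so d_i2 = 5.980 cm; m₂ = −d_i2/d_o2 = +0.2699.
m = m₁·m₂ = (-0.1758)(+0.2699) = -0.0474.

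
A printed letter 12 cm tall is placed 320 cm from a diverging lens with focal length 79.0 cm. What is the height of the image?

2.38 cm

For a diverging lens, f = -79.0 cm.
1/d_i = 1/f − 1/d_o = 1/(-79.00) − 1/(320) = -0.01578, so d_i = -63.36 cm.
m = −d_i/d_o = +0.1980.
|h_i| = |m|·h_o = 0.1980 × 12 = 2.38 cm. The image is virtual, upright and reduced, on the same side as the object.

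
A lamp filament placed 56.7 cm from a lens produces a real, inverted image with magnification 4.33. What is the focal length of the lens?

m = −d_i/d_o ⇒ d_i = −m·d_o = −(-4.33)·(56.7) = 245.5 cm.
1/f = 1/d_o + 1/d_i = 1/(56.7) + 1/(245.5) = 0.02171, so f = 46.1 cm.
Since f is positive, the lens is converging.

f = 46.1 cm (converging)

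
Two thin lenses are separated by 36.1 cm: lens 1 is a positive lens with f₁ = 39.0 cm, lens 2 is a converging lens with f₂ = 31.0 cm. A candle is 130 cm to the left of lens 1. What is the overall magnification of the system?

Lens 1: 1/d_i1 = 1/(39.0) − 1/(130) = 0.01795, so d_i1 = 55.71 cm; m₁ = −d_i1/d_o1 = -0.4285.
d_o2 = 36.1 − (55.71) = -19.61 cm (virtual object).
Lens 2: 1/d_i2 = 1/(31.0) − 1/(-19.61) = 0.08325, so d_i2 = 12.01 cm; m₂ = −d_i2/d_o2 = +0.6125.
m = m₁·m₂ = (-0.4285)(+0.6125) = -0.262.

m = -0.262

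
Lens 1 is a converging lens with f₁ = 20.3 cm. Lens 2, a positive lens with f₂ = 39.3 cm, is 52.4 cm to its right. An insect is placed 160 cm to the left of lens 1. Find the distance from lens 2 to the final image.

113 cm

Lens 1: 1/d_i1 = 1/f₁ − 1/d_o1 = 1/(20.3) − 1/(160) = 0.04301, so d_i1 = 23.25 cm.
The intermediate image is 23.25 cm to the right of lens 1, which is 52.4 − (23.25) = 29.15 cm to the left of lens 2, so d_o2 = +29.15 cm.
Lens 2: 1/d_i2 = 1/f₂ − 1/d_o2 = 1/(39.3) − 1/(29.15) = -0.008860, so d_i2 = -113 cm.
The final image is virtual, 113 cm to the left of lens 2 (overall magnification ≈ -0.56).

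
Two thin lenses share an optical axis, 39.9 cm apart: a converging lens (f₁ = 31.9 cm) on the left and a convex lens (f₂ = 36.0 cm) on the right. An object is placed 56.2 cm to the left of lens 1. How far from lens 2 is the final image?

Lens 1: 1/d_i1 = 1/f₁ − 1/d_o1 = 1/(31.9) − 1/(56.2) = 0.01355, so d_i1 = 73.78 cm.
The intermediate image is 73.78 cm to the right of lens 1, which lies 33.88 cm to the right of lens 2 — a virtual object — so d_o2 = −33.88 cm.
Lens 2: 1/d_i2 = 1/f₂ − 1/d_o2 = 1/(36.0) − 1/(-33.88) = 0.05729, so d_i2 = 17.5 cm.
The final image is real, 17.5 cm to the right of lens 2 (overall magnification ≈ -0.68).

17.5 cm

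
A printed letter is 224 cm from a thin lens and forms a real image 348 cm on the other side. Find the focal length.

Real image ⇒ d_i = +348 cm.
1/f = 1/d_o + 1/d_i = 1/(224) + 1/(348) = 0.007338, so f = 136 cm.
Since f is positive, the thin lens is converging.

f = 136 cm (converging)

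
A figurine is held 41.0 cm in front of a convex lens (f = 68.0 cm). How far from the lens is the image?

Thin-lens equation: 1/s_i = 1/f − 1/s_o = 1/(68.00) − 1/(41.0) = 0.01471 − 0.02439 = -0.009684, so s_i = -103 cm.
The image is virtual, upright and enlarged, on the same side as the object.

103 cm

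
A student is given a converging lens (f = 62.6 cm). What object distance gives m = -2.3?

89.8 cm

m = −d_i/d_o ⇒ d_i = −m·d_o.
1/f = 1/d_o + 1/d_i = 1/d_o − 1/(m·d_o) = (1 − 1/m)/d_o, so d_o = f(1 − 1/m) = (62.60)(1 − 1/(-2.3)) = 89.8 cm.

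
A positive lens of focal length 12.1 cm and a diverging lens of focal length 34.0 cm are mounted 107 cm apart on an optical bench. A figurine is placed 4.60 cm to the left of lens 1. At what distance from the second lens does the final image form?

26.2 cm

Lens 1: 1/d_i1 = 1/f₁ − 1/d_o1 = 1/(12.1) − 1/(4.60) = -0.1347, so d_i1 = -7.421 cm.
The intermediate image is 7.421 cm to the left of lens 1 (virtual), which is 107 − (-7.421) = 114.4 cm to the left of lens 2, so d_o2 = +114.4 cm.
Lens 2 is diverging, so f₂ = −34.0 cm.
Lens 2: 1/d_i2 = 1/f₂ − 1/d_o2 = 1/(-34.0) − 1/(114.4) = -0.03815, so d_i2 = -26.2 cm.
The final image is virtual, 26.2 cm to the left of lens 2 (overall magnification ≈ 0.37).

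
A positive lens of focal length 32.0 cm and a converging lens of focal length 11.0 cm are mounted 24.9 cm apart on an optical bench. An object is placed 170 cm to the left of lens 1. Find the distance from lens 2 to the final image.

6.26 cm

Lens 1: 1/d_i1 = 1/f₁ − 1/d_o1 = 1/(32.0) − 1/(170) = 0.02537, so d_i1 = 39.42 cm.
The intermediate image is 39.42 cm to the right of lens 1, which lies 14.52 cm to the right of lens 2 — a virtual object — so d_o2 = −14.52 cm.
Lens 2: 1/d_i2 = 1/f₂ − 1/d_o2 = 1/(11.0) − 1/(-14.52) = 0.1598, so d_i2 = 6.26 cm.
The final image is real, 6.26 cm to the right of lens 2 (overall magnification ≈ -0.100).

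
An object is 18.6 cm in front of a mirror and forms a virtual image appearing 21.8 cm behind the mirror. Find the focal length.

f = 127 cm (concave)

Virtual image ⇒ d_i = −21.8 cm.
1/f = 1/d_o + 1/d_i = 1/(18.6) + 1/(-21.8) = 0.007892, so f = 127 cm.
Since f is positive, the mirror is concave.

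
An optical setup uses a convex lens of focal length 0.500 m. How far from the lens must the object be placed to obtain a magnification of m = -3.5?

0.643 m

m = −d_i/d_o ⇒ d_i = −m·d_o.
1/f = 1/d_o + 1/d_i = 1/d_o − 1/(m·d_o) = (1 − 1/m)/d_o, so d_o = f(1 − 1/m) = (0.5000)(1 − 1/(-3.5)) = 0.643 m.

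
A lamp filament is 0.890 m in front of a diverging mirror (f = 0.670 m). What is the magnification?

For a diverging mirror, f = -0.670 m.
1/d_i = 1/f − 1/d_o = 1/(-0.6700) − 1/(0.890) = -2.616, so d_i = -0.3822 m.
m = −d_i/d_o = −(-0.3822)/(0.890) = +0.429.
The image is virtual, upright and reduced, behind the mirror.

m = +0.429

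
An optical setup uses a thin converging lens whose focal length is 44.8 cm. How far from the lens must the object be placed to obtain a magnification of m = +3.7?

32.7 cm

m = −d_i/d_o ⇒ d_i = −m·d_o.
1/f = 1/d_o + 1/d_i = 1/d_o − 1/(m·d_o) = (1 − 1/m)/d_o, so d_o = f(1 − 1/m) = (44.80)(1 − 1/(+3.7)) = 32.7 cm.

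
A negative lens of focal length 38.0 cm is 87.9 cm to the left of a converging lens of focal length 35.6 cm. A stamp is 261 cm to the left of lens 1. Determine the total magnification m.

m = -0.0529

f₁ = −38.0 cm (diverging).
Lens 1: 1/d_i1 = 1/(-38.0) − 1/(261) = -0.03015, so d_i1 = -33.17 cm; m₁ = −d_i1/d_o1 = +0.1271.
d_o2 = 87.9 − (-33.17) = 121.1 cm.
Lens 2: 1/d_i2 = 1/(35.6) − 1/(121.1) = 0.01983, so d_i2 = 50.42 cm; m₂ = −d_i2/d_o2 = -0.4164.
m = m₁·m₂ = (+0.1271)(-0.4164) = -0.0529.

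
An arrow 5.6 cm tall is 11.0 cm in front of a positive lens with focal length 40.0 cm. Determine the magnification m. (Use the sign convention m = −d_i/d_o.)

1/d_i = 1/f − 1/d_o = 1/(40.00) − 1/(11.0) = -0.06591, so d_i = -15.17 cm.
m = −d_i/d_o = −(-15.17)/(11.0) = +1.38.
The image is virtual, upright and enlarged, on the same side as the object.

m = +1.38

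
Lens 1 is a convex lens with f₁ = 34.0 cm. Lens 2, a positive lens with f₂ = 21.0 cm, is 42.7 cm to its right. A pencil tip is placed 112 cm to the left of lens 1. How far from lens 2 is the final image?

4.74 cm

Lens 1: 1/d_i1 = 1/f₁ − 1/d_o1 = 1/(34.0) − 1/(112) = 0.02048, so d_i1 = 48.82 cm.
The intermediate image is 48.82 cm to the right of lens 1, which lies 6.120 cm to the right of lens 2 — a virtual object — so d_o2 = −6.120 cm.
Lens 2: 1/d_i2 = 1/f₂ − 1/d_o2 = 1/(21.0) − 1/(-6.120) = 0.2110, so d_i2 = 4.74 cm.
The final image is real, 4.74 cm to the right of lens 2 (overall magnification ≈ -0.34).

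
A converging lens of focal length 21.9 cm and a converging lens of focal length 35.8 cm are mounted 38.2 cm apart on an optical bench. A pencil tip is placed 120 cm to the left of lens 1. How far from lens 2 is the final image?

Lens 1: 1/d_i1 = 1/f₁ − 1/d_o1 = 1/(21.9) − 1/(120) = 0.03733, so d_i1 = 26.79 cm.
The intermediate image is 26.79 cm to the right of lens 1, which is 38.2 − (26.79) = 11.41 cm to the left of lens 2, so d_o2 = +11.41 cm.
Lens 2: 1/d_i2 = 1/f₂ − 1/d_o2 = 1/(35.8) − 1/(11.41) = -0.05971, so d_i2 = -16.7 cm.
The final image is virtual, 16.7 cm to the left of lens 2 (overall magnification ≈ -0.33).

16.7 cm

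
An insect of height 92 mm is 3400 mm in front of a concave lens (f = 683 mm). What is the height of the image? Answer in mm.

15.4 mm

For a concave lens, f = -683 mm.
1/d_i = 1/f − 1/d_o = 1/(-683.0) − 1/(3400) = -0.001758, so d_i = -568.7 mm.
m = −d_i/d_o = +0.1673.
|h_i| = |m|·h_o = 0.1673 × 92 = 15.4 mm. The image is virtual, upright and reduced, on the same side as the object.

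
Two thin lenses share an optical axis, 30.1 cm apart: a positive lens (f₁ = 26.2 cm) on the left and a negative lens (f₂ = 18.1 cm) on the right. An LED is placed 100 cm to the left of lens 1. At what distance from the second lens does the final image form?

7.70 cm

Lens 1: 1/d_i1 = 1/f₁ − 1/d_o1 = 1/(26.2) − 1/(100) = 0.02817, so d_i1 = 35.50 cm.
The intermediate image is 35.50 cm to the right of lens 1, which lies 5.400 cm to the right of lens 2 — a virtual object — so d_o2 = −5.400 cm.
Lens 2 is diverging, so f₂ = −18.1 cm.
Lens 2: 1/d_i2 = 1/f₂ − 1/d_o2 = 1/(-18.1) − 1/(-5.400) = 0.1299, so d_i2 = 7.70 cm.
The final image is real, 7.70 cm to the right of lens 2 (overall magnification ≈ -0.51).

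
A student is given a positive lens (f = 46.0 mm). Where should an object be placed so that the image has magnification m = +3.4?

m = −d_i/d_o ⇒ d_i = −m·d_o.
1/f = 1/d_o + 1/d_i = 1/d_o − 1/(m·d_o) = (1 − 1/m)/d_o, so d_o = f(1 − 1/m) = (46.00)(1 − 1/(+3.4)) = 32.5 mm.

32.5 mm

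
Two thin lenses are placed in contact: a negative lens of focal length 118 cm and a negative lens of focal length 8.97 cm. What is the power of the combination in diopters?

P₁ = 1/f₁ = 1/(-1.18 m) = -0.8475 D; P₂ = 1/f₂ = 1/(-0.0897 m) = -11.15 D.
For thin lenses in contact, P = P₁ + P₂ = (-0.8475) + (-11.15) = -12.0 D.

P = -12.0 D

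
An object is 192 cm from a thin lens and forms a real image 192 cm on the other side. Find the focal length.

Real image ⇒ d_i = +192 cm.
1/f = 1/d_o + 1/d_i = 1/(192) + 1/(192) = 0.01042, so f = 96.0 cm.
Since f is positive, the thin lens is converging.

f = 96.0 cm (converging)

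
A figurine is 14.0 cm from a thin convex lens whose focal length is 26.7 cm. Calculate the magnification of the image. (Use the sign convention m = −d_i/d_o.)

m = +2.10

1/d_i = 1/f − 1/d_o = 1/(26.70) − 1/(14.0) = -0.03398, so d_i = -29.43 cm.
m = −d_i/d_o = −(-29.43)/(14.0) = +2.10.
The image is virtual, upright and enlarged, on the same side as the object.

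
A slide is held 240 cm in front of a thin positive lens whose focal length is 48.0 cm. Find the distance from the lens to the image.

60.0 cm

Lens equation: 1/v = 1/f − 1/u = 1/(48.00) − 1/(240) = 0.02083 − 0.004167 = 0.01667, so v = 60.0 cm.
The image is real, inverted and reduced, on the far side of the lens.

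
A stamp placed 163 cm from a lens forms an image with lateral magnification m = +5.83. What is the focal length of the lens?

f = 197 cm (converging)

m = −d_i/d_o ⇒ d_i = −m·d_o = −(+5.83)·(163) = -950.3 cm.
1/f = 1/d_o + 1/d_i = 1/(163) + 1/(-950.3) = 0.005083, so f = 197 cm.
Since f is positive, the lens is converging.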